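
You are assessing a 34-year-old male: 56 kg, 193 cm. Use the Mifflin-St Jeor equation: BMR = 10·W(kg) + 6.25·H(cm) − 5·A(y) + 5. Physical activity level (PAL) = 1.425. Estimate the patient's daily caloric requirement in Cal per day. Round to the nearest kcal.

2282 Cal per day

Mifflin-St Jeor (male): BMR = 10(56) + 6.25(193) − 5(34) + 5 = 560 + 1206.25 − 170 + 5 = 1601.25 kcal/day.
TEE = BMR × activity factor = 1601.25 × 1.425 = 2281.7813 kcal/day.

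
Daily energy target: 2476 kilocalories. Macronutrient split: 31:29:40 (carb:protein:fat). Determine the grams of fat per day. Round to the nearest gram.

110 g/day

Fat energy = 40% × 2476 = 990.4 kcal.
At 9 kcal/g: 990.4 ÷ 9 = 110.0444 g.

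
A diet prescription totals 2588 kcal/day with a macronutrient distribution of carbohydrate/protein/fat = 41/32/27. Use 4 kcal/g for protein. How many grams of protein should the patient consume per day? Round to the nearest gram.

207 g/day

Protein energy = 32% × 2588 = 828.16 kcal.
At 4 kcal/g: 828.16 ÷ 4 = 207.04 g.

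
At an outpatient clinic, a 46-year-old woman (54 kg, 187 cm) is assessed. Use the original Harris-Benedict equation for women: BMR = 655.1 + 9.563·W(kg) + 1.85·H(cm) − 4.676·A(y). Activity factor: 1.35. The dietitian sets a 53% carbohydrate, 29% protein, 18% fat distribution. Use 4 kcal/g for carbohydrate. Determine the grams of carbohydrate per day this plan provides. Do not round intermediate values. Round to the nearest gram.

Harris-Benedict: BMR = 655.1 + 9.563(54) + 1.85(187) − 4.676(46) = 1302.356 kcal/day.
TEE = 1302.356 × 1.35 = 1758.1806 kcal/day.
Carbohydrate energy = 53% × 1758.1806 = 931.8357 kcal.
Carbohydrate = 931.8357 ÷ 4 kcal/g = 232.9589 g.

233 g/day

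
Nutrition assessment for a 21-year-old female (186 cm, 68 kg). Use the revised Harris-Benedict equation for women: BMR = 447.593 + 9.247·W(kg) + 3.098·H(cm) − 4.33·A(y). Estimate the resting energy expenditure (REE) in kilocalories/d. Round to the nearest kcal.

1562 kilocalories/d

Harris-Benedict: BMR = 447.593 + 9.247(68) + 3.098(186) − 4.33(21) = 1561.687 kcal/day.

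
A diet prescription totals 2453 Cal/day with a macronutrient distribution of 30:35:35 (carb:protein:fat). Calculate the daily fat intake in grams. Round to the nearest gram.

Fat energy = 35% × 2453 = 858.55 kcal.
At 9 kcal/g: 858.55 ÷ 9 = 95.3944 g.

95 g/day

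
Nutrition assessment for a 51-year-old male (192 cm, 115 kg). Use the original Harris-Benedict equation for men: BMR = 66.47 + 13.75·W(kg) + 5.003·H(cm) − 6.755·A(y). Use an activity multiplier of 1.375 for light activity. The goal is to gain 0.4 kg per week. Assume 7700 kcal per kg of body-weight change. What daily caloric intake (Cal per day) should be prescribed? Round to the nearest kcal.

3553 Cal per day

Harris-Benedict: BMR = 66.47 + 13.75(115) + 5.003(192) − 6.755(51) = 2263.791 kcal/day.
TEE = 2263.791 × 1.375 = 3112.7126 kcal/day.
Required daily surplus = 0.4 × 7700 ÷ 7 = 440 kcal/day.
Target intake = 3112.7126 + 440 = 3552.7126 kcal/day.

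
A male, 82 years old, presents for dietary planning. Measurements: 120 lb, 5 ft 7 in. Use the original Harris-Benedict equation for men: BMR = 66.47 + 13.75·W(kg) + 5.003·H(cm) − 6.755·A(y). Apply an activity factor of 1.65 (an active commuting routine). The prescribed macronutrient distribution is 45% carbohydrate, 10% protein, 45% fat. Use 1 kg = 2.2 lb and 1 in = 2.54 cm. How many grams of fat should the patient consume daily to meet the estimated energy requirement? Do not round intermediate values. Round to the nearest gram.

92 g/day

Convert to metric: weight = 120 ÷ 2.2 = 54.5455 kg; height = (5×12 + 7) × 2.54 = 67 × 2.54 = 170.18 cm.
Harris-Benedict: BMR = 66.47 + 13.75(54.5455) + 5.003(170.18) − 6.755(82) = 1113.9705 kcal/day.
TEE = 1113.9705 × 1.65 = 1838.0514 kcal/day.
Fat energy = 45% × 1838.0514 = 827.1231 kcal.
Fat = 827.1231 ÷ 9 kcal/g = 91.9026 g.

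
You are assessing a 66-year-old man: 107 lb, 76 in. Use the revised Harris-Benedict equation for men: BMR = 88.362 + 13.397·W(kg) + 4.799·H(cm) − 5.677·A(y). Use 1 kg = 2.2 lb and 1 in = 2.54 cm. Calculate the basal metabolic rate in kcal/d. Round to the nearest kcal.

1292 kcal/d

Convert to metric: weight = 107 ÷ 2.2 = 48.6364 kg; height = 76 × 2.54 = 193.04 cm.
Harris-Benedict: BMR = 88.362 + 13.397(48.6364) + 4.799(193.04) − 5.677(66) = 1291.6603 kcal/day.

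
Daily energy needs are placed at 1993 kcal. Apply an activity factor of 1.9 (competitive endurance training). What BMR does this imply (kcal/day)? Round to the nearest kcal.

1049 kcal/day

BMR = TEE ÷ activity factor = 1993 ÷ 1.9 = 1048.9474 kcal/day.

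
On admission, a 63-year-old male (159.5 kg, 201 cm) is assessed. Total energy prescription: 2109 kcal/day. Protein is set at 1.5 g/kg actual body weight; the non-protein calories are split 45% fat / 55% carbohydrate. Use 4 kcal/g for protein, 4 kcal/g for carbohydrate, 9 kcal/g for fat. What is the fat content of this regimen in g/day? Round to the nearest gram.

58 g/day

Protein = 1.5 × 159.5 = 239.25 g → 239.25 × 4 = 957 kcal.
Non-protein calories = 2109 − 957 = 1152 kcal.
Fat: 45% × 1152 = 518.4 kcal; carbohydrate: 633.6 kcal.
Fat: 518.4 kcal ÷ 9 kcal/g = 57.6 g.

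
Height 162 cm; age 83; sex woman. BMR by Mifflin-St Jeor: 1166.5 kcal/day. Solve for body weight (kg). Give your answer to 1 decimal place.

1166.5 = 10·W + 6.25(162) − 5(83) − 161
10·W = 1166.5 − 436.5 = 730, so W = 73 kg.

73.0 kg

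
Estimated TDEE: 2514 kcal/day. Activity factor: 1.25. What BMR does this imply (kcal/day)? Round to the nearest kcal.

BMR = TEE ÷ activity factor = 2514 ÷ 1.25 = 2011.2 kcal/day.

2011 kcal/day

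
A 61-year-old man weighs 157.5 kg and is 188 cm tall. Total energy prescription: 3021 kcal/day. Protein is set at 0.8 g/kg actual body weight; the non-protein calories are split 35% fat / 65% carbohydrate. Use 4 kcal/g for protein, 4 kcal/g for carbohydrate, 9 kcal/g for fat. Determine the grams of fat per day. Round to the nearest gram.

98 g/day

Protein = 0.8 × 157.5 = 126 g → 126 × 4 = 504 kcal.
Non-protein calories = 3021 − 504 = 2517 kcal.
Fat: 35% × 2517 = 880.95 kcal; carbohydrate: 1636.05 kcal.
Fat: 880.95 kcal ÷ 9 kcal/g = 97.8833 g.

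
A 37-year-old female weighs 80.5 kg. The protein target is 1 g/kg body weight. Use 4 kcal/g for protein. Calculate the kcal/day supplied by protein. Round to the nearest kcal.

322 kcal/day

Protein = 1 g/kg × 80.5 kg = 80.5 g/day.
Protein energy = 80.5 g × 4 kcal/g = 322 kcal/day.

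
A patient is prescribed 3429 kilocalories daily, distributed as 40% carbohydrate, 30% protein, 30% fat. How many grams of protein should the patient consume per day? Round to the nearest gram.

Protein energy = 30% × 3429 = 1028.7 kcal.
At 4 kcal/g: 1028.7 ÷ 4 = 257.175 g.

257 g/day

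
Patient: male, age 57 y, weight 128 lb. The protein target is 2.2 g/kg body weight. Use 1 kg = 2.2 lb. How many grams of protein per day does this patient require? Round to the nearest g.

128 g/day

Weight in kg = 128 ÷ 2.2 = 58.1818 kg.
Protein = 2.2 g/kg × 58.1818 kg = 128 g/day.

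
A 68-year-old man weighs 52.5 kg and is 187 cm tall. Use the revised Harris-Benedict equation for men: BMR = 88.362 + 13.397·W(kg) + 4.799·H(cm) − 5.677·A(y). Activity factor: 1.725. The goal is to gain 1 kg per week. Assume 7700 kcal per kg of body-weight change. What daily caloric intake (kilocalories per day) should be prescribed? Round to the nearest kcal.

3348 kilocalories per day

Harris-Benedict: BMR = 88.362 + 13.397(52.5) + 4.799(187) − 5.677(68) = 1303.0815 kcal/day.
TEE = 1303.0815 × 1.725 = 2247.8156 kcal/day.
Required daily surplus = 1 × 7700 ÷ 7 = 1100 kcal/day.
Target intake = 2247.8156 + 1100 = 3347.8156 kcal/day.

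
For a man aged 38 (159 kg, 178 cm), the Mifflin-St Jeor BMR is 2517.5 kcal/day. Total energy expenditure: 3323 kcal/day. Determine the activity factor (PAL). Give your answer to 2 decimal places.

1.32

Activity factor = TEE ÷ BMR = 3323 ÷ 2517.5 = 1.32.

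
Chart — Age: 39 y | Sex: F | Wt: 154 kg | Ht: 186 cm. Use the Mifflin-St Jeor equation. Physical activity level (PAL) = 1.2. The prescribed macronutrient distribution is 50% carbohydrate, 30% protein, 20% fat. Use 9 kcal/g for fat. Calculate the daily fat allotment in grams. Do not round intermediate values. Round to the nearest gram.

63 g/day

Mifflin-St Jeor (female): BMR = 10(154) + 6.25(186) − 5(39) − 161 = 1540 + 1162.5 − 195 − 161 = 2346.5 kcal/day.
TEE = 2346.5 × 1.2 = 2815.8 kcal/day.
Fat energy = 20% × 2815.8 = 563.16 kcal.
Fat = 563.16 ÷ 9 kcal/g = 62.5733 g.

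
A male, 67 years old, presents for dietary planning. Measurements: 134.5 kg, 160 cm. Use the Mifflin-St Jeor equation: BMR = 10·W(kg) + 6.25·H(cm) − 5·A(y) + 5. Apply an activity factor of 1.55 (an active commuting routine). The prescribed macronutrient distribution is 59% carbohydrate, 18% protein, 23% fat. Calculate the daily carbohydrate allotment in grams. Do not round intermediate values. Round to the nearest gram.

461 g/day

Mifflin-St Jeor (male): BMR = 10(134.5) + 6.25(160) − 5(67) + 5 = 1345 + 1000 − 335 + 5 = 2015 kcal/day.
TEE = 2015 × 1.55 = 3123.25 kcal/day.
Carbohydrate energy = 59% × 3123.25 = 1842.7175 kcal.
Carbohydrate = 1842.7175 ÷ 4 kcal/g = 460.6794 g.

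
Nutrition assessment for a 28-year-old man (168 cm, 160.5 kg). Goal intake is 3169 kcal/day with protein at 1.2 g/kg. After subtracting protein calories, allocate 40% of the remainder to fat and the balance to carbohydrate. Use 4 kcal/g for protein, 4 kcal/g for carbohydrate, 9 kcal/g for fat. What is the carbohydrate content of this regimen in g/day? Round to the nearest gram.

360 g/day

Protein = 1.2 × 160.5 = 192.6 g → 192.6 × 4 = 770.4 kcal.
Non-protein calories = 3169 − 770.4 = 2398.6 kcal.
Fat: 40% × 2398.6 = 959.44 kcal; carbohydrate: 1439.16 kcal.
Carbohydrate: 1439.16 kcal ÷ 4 kcal/g = 359.79 g.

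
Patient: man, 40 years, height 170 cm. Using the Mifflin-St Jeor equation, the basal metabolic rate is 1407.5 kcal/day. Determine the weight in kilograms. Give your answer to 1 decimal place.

1407.5 = 10·W + 6.25(170) − 5(40) + 5
10·W = 1407.5 − 867.5 = 540, so W = 54 kg.

54.0 kg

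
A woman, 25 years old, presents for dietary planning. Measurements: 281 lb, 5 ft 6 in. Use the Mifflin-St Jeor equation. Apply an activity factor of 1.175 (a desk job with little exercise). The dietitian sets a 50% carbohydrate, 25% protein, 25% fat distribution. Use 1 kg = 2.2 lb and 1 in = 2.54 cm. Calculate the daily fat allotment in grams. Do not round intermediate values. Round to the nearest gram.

Convert to metric: weight = 281 ÷ 2.2 = 127.7273 kg; height = (5×12 + 6) × 2.54 = 66 × 2.54 = 167.64 cm.
Mifflin-St Jeor (female): BMR = 10(127.7273) + 6.25(167.64) − 5(25) − 161 = 1277.2727 + 1047.75 − 125 − 161 = 2039.0227 kcal/day.
TEE = 2039.0227 × 1.175 = 2395.8517 kcal/day.
Fat energy = 25% × 2395.8517 = 598.9629 kcal.
Fat = 598.9629 ÷ 9 kcal/g = 66.5514 g.

67 g/day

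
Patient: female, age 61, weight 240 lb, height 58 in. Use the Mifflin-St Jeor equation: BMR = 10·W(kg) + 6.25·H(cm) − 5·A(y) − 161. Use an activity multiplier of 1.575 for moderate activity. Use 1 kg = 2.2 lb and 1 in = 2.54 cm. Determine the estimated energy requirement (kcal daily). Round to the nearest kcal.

2434 kcal daily

Convert to metric: weight = 240 ÷ 2.2 = 109.0909 kg; height = 58 × 2.54 = 147.32 cm.
Mifflin-St Jeor (female): BMR = 10(109.0909) + 6.25(147.32) − 5(61) − 161 = 1090.9091 + 920.75 − 305 − 161 = 1545.6591 kcal/day.
TEE = BMR × activity factor = 1545.6591 × 1.575 = 2434.4131 kcal/day.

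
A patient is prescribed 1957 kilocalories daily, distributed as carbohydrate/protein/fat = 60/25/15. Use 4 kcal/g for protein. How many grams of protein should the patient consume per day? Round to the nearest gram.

122 g/day

Protein energy = 25% × 1957 = 489.25 kcal.
At 4 kcal/g: 489.25 ÷ 4 = 122.3125 g.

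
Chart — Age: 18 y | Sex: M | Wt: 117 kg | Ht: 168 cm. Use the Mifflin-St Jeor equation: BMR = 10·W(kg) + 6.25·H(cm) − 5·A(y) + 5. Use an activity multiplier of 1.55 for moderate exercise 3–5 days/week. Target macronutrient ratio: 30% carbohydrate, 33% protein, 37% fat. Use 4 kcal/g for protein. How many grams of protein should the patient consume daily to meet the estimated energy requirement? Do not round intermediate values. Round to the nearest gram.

273 g/day

Mifflin-St Jeor (male): BMR = 10(117) + 6.25(168) − 5(18) + 5 = 1170 + 1050 − 90 + 5 = 2135 kcal/day.
TEE = 2135 × 1.55 = 3309.25 kcal/day.
Protein energy = 33% × 3309.25 = 1092.0525 kcal.
Protein = 1092.0525 ÷ 4 kcal/g = 273.0131 g.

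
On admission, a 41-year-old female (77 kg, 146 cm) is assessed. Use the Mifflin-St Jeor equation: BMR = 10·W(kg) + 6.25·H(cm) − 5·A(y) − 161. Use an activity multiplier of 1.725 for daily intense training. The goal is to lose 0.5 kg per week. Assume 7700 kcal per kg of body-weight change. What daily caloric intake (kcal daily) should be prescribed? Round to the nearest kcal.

1721 kcal daily

Mifflin-St Jeor (female): BMR = 10(77) + 6.25(146) − 5(41) − 161 = 770 + 912.5 − 205 − 161 = 1316.5 kcal/day.
TEE = 1316.5 × 1.725 = 2270.9625 kcal/day.
Required daily deficit = 0.5 × 7700 ÷ 7 = 550 kcal/day.
Target intake = 2270.9625 − 550 = 1720.9625 kcal/day.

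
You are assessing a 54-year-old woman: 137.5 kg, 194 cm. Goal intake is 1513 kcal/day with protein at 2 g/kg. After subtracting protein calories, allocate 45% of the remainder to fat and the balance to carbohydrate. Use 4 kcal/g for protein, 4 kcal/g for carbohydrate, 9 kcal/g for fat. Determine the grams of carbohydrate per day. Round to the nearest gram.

57 g/day

Protein = 2 × 137.5 = 275 g → 275 × 4 = 1100 kcal.
Non-protein calories = 1513 − 1100 = 413 kcal.
Fat: 45% × 413 = 185.85 kcal; carbohydrate: 227.15 kcal.
Carbohydrate: 227.15 kcal ÷ 4 kcal/g = 56.7875 g.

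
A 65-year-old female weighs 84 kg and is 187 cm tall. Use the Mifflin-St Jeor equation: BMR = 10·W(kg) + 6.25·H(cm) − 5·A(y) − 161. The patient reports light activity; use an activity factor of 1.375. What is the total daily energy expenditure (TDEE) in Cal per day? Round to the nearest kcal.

2094 Cal per day

Mifflin-St Jeor (female): BMR = 10(84) + 6.25(187) − 5(65) − 161 = 840 + 1168.75 − 325 − 161 = 1522.75 kcal/day.
TEE = BMR × activity factor = 1522.75 × 1.375 = 2093.7813 kcal/day.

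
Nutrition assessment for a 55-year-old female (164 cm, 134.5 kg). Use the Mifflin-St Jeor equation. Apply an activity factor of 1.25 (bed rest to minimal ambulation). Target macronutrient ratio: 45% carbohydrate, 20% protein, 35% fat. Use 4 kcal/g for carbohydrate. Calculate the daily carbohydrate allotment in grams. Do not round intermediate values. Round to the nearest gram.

Mifflin-St Jeor (female): BMR = 10(134.5) + 6.25(164) − 5(55) − 161 = 1345 + 1025 − 275 − 161 = 1934 kcal/day.
TEE = 1934 × 1.25 = 2417.5 kcal/day.
Carbohydrate energy = 45% × 2417.5 = 1087.875 kcal.
Carbohydrate = 1087.875 ÷ 4 kcal/g = 271.9688 g.

272 g/day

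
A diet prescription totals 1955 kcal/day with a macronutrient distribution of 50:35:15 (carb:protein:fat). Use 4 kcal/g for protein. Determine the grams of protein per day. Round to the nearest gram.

Protein energy = 35% × 1955 = 684.25 kcal.
At 4 kcal/g: 684.25 ÷ 4 = 171.0625 g.

171 g/day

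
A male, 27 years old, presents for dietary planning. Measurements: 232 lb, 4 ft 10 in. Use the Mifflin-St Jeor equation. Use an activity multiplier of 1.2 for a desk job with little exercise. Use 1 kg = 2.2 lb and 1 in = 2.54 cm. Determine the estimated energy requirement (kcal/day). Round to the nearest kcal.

Convert to metric: weight = 232 ÷ 2.2 = 105.4545 kg; height = (4×12 + 10) × 2.54 = 58 × 2.54 = 147.32 cm.
Mifflin-St Jeor (male): BMR = 10(105.4545) + 6.25(147.32) − 5(27) + 5 = 1054.5455 + 920.75 − 135 + 5 = 1845.2955 kcal/day.
TEE = BMR × activity factor = 1845.2955 × 1.2 = 2214.3545 kcal/day.

2214 kcal/day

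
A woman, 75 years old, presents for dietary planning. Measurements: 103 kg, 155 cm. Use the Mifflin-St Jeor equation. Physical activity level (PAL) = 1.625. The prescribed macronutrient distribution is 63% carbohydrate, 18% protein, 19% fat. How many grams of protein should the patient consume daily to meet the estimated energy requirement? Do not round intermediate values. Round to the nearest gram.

107 g/day

Mifflin-St Jeor (female): BMR = 10(103) + 6.25(155) − 5(75) − 161 = 1030 + 968.75 − 375 − 161 = 1462.75 kcal/day.
TEE = 1462.75 × 1.625 = 2376.9688 kcal/day.
Protein energy = 18% × 2376.9688 = 427.8544 kcal.
Protein = 427.8544 ÷ 4 kcal/g = 106.9636 g.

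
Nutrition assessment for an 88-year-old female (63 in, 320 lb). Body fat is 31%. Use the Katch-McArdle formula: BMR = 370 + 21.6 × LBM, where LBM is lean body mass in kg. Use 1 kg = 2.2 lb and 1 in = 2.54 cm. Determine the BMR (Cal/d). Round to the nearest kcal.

2538 Cal/d

Convert to metric: weight = 320 ÷ 2.2 = 145.4545 kg; height = 63 × 2.54 = 160.02 cm.
LBM = 145.4545 × (1 − 0.31) = 100.3636 kg. Katch-McArdle: BMR = 370 + 21.6 × 100.3636 = 2537.8545 kcal/day.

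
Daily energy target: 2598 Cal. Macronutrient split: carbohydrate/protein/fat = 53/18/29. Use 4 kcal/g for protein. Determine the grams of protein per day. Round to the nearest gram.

Protein energy = 18% × 2598 = 467.64 kcal.
At 4 kcal/g: 467.64 ÷ 4 = 116.91 g.

117 g/day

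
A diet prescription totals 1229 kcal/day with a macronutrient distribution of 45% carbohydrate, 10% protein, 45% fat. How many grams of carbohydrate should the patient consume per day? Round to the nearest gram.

138 g/day

Carbohydrate energy = 45% × 1229 = 553.05 kcal.
At 4 kcal/g: 553.05 ÷ 4 = 138.2625 g.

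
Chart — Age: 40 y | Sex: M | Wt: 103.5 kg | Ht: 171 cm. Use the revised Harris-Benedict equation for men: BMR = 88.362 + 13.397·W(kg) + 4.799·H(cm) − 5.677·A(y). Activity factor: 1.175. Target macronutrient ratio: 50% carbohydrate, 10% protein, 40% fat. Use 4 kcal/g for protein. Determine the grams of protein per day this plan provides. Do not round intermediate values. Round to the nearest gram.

Harris-Benedict: BMR = 88.362 + 13.397(103.5) + 4.799(171) − 5.677(40) = 2068.5005 kcal/day.
TEE = 2068.5005 × 1.175 = 2430.4881 kcal/day.
Protein energy = 10% × 2430.4881 = 243.0488 kcal.
Protein = 243.0488 ÷ 4 kcal/g = 60.7622 g.

61 g/day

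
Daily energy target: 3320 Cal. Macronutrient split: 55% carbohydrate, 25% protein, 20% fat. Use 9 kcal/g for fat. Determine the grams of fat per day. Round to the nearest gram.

74 g/day

Fat energy = 20% × 3320 = 664 kcal.
At 9 kcal/g: 664 ÷ 9 = 73.7778 g.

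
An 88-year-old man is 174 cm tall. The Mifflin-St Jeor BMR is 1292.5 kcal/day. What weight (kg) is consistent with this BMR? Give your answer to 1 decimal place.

1292.5 = 10·W + 6.25(174) − 5(88) + 5
10·W = 1292.5 − 652.5 = 640, so W = 64 kg.

64.0 kg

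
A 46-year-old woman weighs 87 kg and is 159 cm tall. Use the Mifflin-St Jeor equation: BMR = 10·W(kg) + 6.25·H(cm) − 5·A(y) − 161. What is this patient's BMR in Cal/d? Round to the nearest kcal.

Mifflin-St Jeor (female): BMR = 10(87) + 6.25(159) − 5(46) − 161 = 870 + 993.75 − 230 − 161 = 1472.75 kcal/day.

1473 Cal/d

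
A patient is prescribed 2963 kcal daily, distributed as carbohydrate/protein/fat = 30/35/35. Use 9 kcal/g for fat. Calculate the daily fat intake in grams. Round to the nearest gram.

115 g/day

Fat energy = 35% × 2963 = 1037.05 kcal.
At 9 kcal/g: 1037.05 ÷ 9 = 115.2278 g.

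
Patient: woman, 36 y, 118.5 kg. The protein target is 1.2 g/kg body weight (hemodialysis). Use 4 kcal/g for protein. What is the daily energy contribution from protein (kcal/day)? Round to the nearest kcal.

569 kcal/day

Protein = 1.2 g/kg × 118.5 kg = 142.2 g/day.
Protein energy = 142.2 g × 4 kcal/g = 568.8 kcal/day.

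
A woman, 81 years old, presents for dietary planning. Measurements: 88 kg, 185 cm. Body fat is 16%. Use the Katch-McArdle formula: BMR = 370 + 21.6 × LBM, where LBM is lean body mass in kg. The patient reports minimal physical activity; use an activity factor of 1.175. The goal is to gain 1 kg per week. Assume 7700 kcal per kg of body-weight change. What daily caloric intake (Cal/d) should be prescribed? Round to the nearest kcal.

LBM = 88 × (1 − 0.16) = 73.92 kg. Katch-McArdle: BMR = 370 + 21.6 × 73.92 = 1966.672 kcal/day.
TEE = 1966.672 × 1.175 = 2310.8396 kcal/day.
Required daily surplus = 1 × 7700 ÷ 7 = 1100 kcal/day.
Target intake = 2310.8396 + 1100 = 3410.8396 kcal/day.

3411 Cal/d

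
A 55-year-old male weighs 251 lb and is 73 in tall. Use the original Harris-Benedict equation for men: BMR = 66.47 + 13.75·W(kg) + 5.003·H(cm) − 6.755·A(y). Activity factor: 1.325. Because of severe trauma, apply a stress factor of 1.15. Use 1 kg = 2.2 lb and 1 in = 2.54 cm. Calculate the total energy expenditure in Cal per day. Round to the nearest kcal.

3339 Cal per day

Convert to metric: weight = 251 ÷ 2.2 = 114.0909 kg; height = 73 × 2.54 = 185.42 cm.
Harris-Benedict: BMR = 66.47 + 13.75(114.0909) + 5.003(185.42) − 6.755(55) = 2191.3513 kcal/day.
TEE = BMR × activity factor = 2191.3513 × 1.325 = 2903.5404 kcal/day.
Apply stress factor: 2903.5404 × 1.15 = 3339.0715 kcal/day.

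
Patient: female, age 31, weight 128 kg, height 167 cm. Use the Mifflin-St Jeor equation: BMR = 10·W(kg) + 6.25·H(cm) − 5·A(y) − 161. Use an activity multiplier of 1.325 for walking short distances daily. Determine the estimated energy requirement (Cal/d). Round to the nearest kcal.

2660 Cal/d

Mifflin-St Jeor (female): BMR = 10(128) + 6.25(167) − 5(31) − 161 = 1280 + 1043.75 − 155 − 161 = 2007.75 kcal/day.
TEE = BMR × activity factor = 2007.75 × 1.325 = 2660.2688 kcal/day.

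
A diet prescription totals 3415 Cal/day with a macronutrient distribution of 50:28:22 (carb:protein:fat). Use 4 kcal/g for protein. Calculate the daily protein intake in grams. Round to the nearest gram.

239 g/day

Protein energy = 28% × 3415 = 956.2 kcal.
At 4 kcal/g: 956.2 ÷ 4 = 239.05 g.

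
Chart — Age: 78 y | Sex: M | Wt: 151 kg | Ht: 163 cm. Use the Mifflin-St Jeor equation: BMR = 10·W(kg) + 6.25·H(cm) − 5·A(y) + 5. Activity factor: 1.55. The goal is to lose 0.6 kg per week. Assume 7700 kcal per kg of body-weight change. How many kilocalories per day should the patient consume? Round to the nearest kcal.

Mifflin-St Jeor (male): BMR = 10(151) + 6.25(163) − 5(78) + 5 = 1510 + 1018.75 − 390 + 5 = 2143.75 kcal/day.
TEE = 2143.75 × 1.55 = 3322.8125 kcal/day.
Required daily deficit = 0.6 × 7700 ÷ 7 = 660 kcal/day.
Target intake = 3322.8125 − 660 = 2662.8125 kcal/day.

2663 kilocalories per day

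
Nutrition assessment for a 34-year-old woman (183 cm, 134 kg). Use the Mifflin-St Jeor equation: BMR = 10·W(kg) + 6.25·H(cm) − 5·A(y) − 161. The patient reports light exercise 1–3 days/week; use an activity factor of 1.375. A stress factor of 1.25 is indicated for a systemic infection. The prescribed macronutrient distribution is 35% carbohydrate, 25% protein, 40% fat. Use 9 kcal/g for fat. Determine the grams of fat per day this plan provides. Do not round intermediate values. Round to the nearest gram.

164 g/day

Mifflin-St Jeor (female): BMR = 10(134) + 6.25(183) − 5(34) − 161 = 1340 + 1143.75 − 170 − 161 = 2152.75 kcal/day.
TEE = 2152.75 × 1.375 = 2960.0313 kcal/day.
With stress factor 1.25: 2960.0313 × 1.25 = 3700.0391 kcal/day.
Fat energy = 40% × 3700.0391 = 1480.0156 kcal.
Fat = 1480.0156 ÷ 9 kcal/g = 164.4462 g.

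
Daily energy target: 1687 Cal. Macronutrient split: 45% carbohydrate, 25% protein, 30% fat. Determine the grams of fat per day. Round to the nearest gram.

56 g/day

Fat energy = 30% × 1687 = 506.1 kcal.
At 9 kcal/g: 506.1 ÷ 9 = 56.2333 g.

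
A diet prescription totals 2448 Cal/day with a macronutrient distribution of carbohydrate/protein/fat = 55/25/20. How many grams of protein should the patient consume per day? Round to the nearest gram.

153 g/day

Protein energy = 25% × 2448 = 612 kcal.
At 4 kcal/g: 612 ÷ 4 = 153 g.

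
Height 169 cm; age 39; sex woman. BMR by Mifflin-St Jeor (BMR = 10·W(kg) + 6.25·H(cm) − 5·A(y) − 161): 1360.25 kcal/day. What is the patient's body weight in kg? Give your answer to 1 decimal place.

1360.25 = 10·W + 6.25(169) − 5(39) − 161
10·W = 1360.25 − 700.25 = 660, so W = 66 kg.

66.0 kg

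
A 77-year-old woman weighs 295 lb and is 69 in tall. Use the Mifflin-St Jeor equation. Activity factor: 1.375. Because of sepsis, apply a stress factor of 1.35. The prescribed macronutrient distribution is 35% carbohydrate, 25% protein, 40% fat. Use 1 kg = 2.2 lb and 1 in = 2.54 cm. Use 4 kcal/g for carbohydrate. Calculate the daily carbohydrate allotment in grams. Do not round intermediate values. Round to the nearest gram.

Convert to metric: weight = 295 ÷ 2.2 = 134.0909 kg; height = 69 × 2.54 = 175.26 cm.
Mifflin-St Jeor (female): BMR = 10(134.0909) + 6.25(175.26) − 5(77) − 161 = 1340.9091 + 1095.375 − 385 − 161 = 1890.2841 kcal/day.
TEE = 1890.2841 × 1.375 = 2599.1406 kcal/day.
With stress factor 1.35: 2599.1406 × 1.35 = 3508.8398 kcal/day.
Carbohydrate energy = 35% × 3508.8398 = 1228.0939 kcal.
Carbohydrate = 1228.0939 ÷ 4 kcal/g = 307.0235 g.

307 g/day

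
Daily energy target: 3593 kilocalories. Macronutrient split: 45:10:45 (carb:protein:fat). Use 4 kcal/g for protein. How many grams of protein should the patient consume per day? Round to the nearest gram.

90 g/day

Protein energy = 10% × 3593 = 359.3 kcal.
At 4 kcal/g: 359.3 ÷ 4 = 89.825 g.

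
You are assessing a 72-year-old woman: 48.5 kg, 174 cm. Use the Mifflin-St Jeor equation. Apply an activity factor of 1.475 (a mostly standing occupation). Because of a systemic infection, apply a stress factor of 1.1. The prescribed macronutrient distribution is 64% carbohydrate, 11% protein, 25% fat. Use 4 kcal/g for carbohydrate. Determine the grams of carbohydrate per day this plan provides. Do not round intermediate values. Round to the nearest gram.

Mifflin-St Jeor (female): BMR = 10(48.5) + 6.25(174) − 5(72) − 161 = 485 + 1087.5 − 360 − 161 = 1051.5 kcal/day.
TEE = 1051.5 × 1.475 = 1550.9625 kcal/day.
With stress factor 1.1: 1550.9625 × 1.1 = 1706.0588 kcal/day.
Carbohydrate energy = 64% × 1706.0588 = 1091.8776 kcal.
Carbohydrate = 1091.8776 ÷ 4 kcal/g = 272.9694 g.

273 g/day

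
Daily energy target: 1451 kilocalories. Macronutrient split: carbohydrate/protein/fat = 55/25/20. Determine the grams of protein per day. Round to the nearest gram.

91 g/day

Protein energy = 25% × 1451 = 362.75 kcal.
At 4 kcal/g: 362.75 ÷ 4 = 90.6875 g.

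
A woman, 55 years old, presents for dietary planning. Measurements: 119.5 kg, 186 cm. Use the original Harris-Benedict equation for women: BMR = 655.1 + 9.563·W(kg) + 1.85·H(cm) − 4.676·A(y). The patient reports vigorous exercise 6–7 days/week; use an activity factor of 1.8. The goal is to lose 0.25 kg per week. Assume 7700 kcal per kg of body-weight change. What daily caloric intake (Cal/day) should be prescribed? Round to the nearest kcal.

3118 Cal/day

Harris-Benedict: BMR = 655.1 + 9.563(119.5) + 1.85(186) − 4.676(55) = 1884.7985 kcal/day.
TEE = 1884.7985 × 1.8 = 3392.6373 kcal/day.
Required daily deficit = 0.25 × 7700 ÷ 7 = 275 kcal/day.
Target intake = 3392.6373 − 275 = 3117.6373 kcal/day.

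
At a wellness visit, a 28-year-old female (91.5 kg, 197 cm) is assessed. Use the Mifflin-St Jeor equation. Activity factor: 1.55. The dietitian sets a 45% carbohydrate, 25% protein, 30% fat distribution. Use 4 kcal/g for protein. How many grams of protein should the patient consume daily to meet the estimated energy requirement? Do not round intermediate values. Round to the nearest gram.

179 g/day

Mifflin-St Jeor (female): BMR = 10(91.5) + 6.25(197) − 5(28) − 161 = 915 + 1231.25 − 140 − 161 = 1845.25 kcal/day.
TEE = 1845.25 × 1.55 = 2860.1375 kcal/day.
Protein energy = 25% × 2860.1375 = 715.0344 kcal.
Protein = 715.0344 ÷ 4 kcal/g = 178.7586 g.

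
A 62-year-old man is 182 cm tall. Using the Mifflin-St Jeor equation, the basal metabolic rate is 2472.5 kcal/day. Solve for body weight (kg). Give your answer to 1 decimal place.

2472.5 = 10·W + 6.25(182) − 5(62) + 5
10·W = 2472.5 − 832.5 = 1640, so W = 164 kg.

164.0 kg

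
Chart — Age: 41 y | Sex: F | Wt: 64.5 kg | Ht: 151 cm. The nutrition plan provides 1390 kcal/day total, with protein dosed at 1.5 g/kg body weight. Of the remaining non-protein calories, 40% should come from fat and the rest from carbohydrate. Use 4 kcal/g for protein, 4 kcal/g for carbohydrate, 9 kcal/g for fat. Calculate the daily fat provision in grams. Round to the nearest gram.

45 g/day

Protein = 1.5 × 64.5 = 96.75 g → 96.75 × 4 = 387 kcal.
Non-protein calories = 1390 − 387 = 1003 kcal.
Fat: 40% × 1003 = 401.2 kcal; carbohydrate: 601.8 kcal.
Fat: 401.2 kcal ÷ 9 kcal/g = 44.5778 g.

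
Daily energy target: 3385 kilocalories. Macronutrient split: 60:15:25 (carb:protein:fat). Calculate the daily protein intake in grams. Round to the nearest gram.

127 g/day

Protein energy = 15% × 3385 = 507.75 kcal.
At 4 kcal/g: 507.75 ÷ 4 = 126.9375 g.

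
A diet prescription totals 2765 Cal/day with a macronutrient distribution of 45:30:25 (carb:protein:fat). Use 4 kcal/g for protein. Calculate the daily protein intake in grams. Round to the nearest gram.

Protein energy = 30% × 2765 = 829.5 kcal.
At 4 kcal/g: 829.5 ÷ 4 = 207.375 g.

207 g/day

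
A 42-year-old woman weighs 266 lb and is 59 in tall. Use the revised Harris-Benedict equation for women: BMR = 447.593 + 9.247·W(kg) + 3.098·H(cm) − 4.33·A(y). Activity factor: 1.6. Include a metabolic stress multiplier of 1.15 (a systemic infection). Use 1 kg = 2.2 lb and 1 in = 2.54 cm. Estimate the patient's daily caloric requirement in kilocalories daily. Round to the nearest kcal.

Convert to metric: weight = 266 ÷ 2.2 = 120.9091 kg; height = 59 × 2.54 = 149.86 cm.
Harris-Benedict: BMR = 447.593 + 9.247(120.9091) + 3.098(149.86) − 4.33(42) = 1848.0456 kcal/day.
TEE = BMR × activity factor = 1848.0456 × 1.6 = 2956.873 kcal/day.
Apply stress factor: 2956.873 × 1.15 = 3400.404 kcal/day.

3400 kilocalories daily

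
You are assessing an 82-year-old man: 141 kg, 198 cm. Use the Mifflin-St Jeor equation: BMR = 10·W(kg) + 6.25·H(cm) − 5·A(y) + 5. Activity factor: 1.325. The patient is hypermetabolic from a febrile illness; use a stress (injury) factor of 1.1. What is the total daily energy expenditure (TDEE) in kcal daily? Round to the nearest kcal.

Mifflin-St Jeor (male): BMR = 10(141) + 6.25(198) − 5(82) + 5 = 1410 + 1237.5 − 410 + 5 = 2242.5 kcal/day.
TEE = BMR × activity factor = 2242.5 × 1.325 = 2971.3125 kcal/day.
Apply stress factor: 2971.3125 × 1.1 = 3268.4438 kcal/day.

3268 kcal daily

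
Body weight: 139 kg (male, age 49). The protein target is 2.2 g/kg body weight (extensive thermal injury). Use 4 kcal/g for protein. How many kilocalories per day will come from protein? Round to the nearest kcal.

Protein = 2.2 g/kg × 139 kg = 305.8 g/day.
Protein energy = 305.8 g × 4 kcal/g = 1223.2 kcal/day.

1223 kcal/day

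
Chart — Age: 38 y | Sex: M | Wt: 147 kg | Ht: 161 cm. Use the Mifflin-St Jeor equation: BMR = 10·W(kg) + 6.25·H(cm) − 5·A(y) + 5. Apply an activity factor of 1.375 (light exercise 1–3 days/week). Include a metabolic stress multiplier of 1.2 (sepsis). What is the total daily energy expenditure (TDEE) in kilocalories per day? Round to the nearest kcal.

3781 kilocalories per day

Mifflin-St Jeor (male): BMR = 10(147) + 6.25(161) − 5(38) + 5 = 1470 + 1006.25 − 190 + 5 = 2291.25 kcal/day.
TEE = BMR × activity factor = 2291.25 × 1.375 = 3150.4688 kcal/day.
Apply stress factor: 3150.4688 × 1.2 = 3780.5625 kcal/day.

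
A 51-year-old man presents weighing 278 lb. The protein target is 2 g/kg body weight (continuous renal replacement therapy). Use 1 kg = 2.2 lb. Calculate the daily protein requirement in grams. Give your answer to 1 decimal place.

Weight in kg = 278 ÷ 2.2 = 126.3636 kg.
Protein = 2 g/kg × 126.3636 kg = 252.7273 g/day.

252.7 g/day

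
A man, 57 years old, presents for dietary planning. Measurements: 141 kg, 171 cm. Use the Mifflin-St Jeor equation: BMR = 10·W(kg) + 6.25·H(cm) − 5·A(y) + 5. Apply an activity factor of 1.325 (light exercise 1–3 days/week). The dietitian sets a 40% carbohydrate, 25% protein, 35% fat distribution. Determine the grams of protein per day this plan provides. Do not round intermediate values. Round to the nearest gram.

182 g/day

Mifflin-St Jeor (male): BMR = 10(141) + 6.25(171) − 5(57) + 5 = 1410 + 1068.75 − 285 + 5 = 2198.75 kcal/day.
TEE = 2198.75 × 1.325 = 2913.3438 kcal/day.
Protein energy = 25% × 2913.3438 = 728.3359 kcal.
Protein = 728.3359 ÷ 4 kcal/g = 182.084 g.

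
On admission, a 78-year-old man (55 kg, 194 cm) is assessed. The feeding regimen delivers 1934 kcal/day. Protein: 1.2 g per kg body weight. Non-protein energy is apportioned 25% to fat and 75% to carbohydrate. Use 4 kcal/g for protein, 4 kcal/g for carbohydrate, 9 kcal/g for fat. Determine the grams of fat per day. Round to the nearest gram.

46 g/day

Protein = 1.2 × 55 = 66 g → 66 × 4 = 264 kcal.
Non-protein calories = 1934 − 264 = 1670 kcal.
Fat: 25% × 1670 = 417.5 kcal; carbohydrate: 1252.5 kcal.
Fat: 417.5 kcal ÷ 9 kcal/g = 46.3889 g.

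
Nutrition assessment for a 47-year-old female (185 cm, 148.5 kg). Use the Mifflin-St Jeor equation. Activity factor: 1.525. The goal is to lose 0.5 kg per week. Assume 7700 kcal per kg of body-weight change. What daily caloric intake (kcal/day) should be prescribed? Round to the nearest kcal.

2874 kcal/day

Mifflin-St Jeor (female): BMR = 10(148.5) + 6.25(185) − 5(47) − 161 = 1485 + 1156.25 − 235 − 161 = 2245.25 kcal/day.
TEE = 2245.25 × 1.525 = 3424.0063 kcal/day.
Required daily deficit = 0.5 × 7700 ÷ 7 = 550 kcal/day.
Target intake = 3424.0063 − 550 = 2874.0063 kcal/day.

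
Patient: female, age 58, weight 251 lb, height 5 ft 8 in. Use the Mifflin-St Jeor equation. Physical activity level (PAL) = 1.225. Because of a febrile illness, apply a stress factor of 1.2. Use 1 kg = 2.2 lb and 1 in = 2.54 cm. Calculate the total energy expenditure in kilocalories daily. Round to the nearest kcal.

Convert to metric: weight = 251 ÷ 2.2 = 114.0909 kg; height = (5×12 + 8) × 2.54 = 68 × 2.54 = 172.72 cm.
Mifflin-St Jeor (female): BMR = 10(114.0909) + 6.25(172.72) − 5(58) − 161 = 1140.9091 + 1079.5 − 290 − 161 = 1769.4091 kcal/day.
TEE = BMR × activity factor = 1769.4091 × 1.225 = 2167.5261 kcal/day.
Apply stress factor: 2167.5261 × 1.2 = 2601.0314 kcal/day.

2601 kilocalories daily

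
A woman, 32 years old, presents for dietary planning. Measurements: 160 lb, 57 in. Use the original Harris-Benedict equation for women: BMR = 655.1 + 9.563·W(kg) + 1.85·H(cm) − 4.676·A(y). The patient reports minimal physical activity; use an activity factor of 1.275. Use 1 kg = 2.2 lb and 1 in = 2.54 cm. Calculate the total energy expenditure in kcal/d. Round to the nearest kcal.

1873 kcal/d

Convert to metric: weight = 160 ÷ 2.2 = 72.7273 kg; height = 57 × 2.54 = 144.78 cm.
Harris-Benedict: BMR = 655.1 + 9.563(72.7273) + 1.85(144.78) − 4.676(32) = 1468.8019 kcal/day.
TEE = BMR × activity factor = 1468.8019 × 1.275 = 1872.7224 kcal/day.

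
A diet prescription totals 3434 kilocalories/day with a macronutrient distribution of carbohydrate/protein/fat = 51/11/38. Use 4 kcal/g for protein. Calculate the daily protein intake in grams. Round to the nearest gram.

94 g/day

Protein energy = 11% × 3434 = 377.74 kcal.
At 4 kcal/g: 377.74 ÷ 4 = 94.435 g.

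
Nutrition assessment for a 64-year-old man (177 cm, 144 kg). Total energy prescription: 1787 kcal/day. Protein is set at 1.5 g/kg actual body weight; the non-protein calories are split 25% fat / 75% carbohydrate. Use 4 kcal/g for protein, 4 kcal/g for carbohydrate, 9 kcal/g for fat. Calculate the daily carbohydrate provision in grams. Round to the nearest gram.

173 g/day

Protein = 1.5 × 144 = 216 g → 216 × 4 = 864 kcal.
Non-protein calories = 1787 − 864 = 923 kcal.
Fat: 25% × 923 = 230.75 kcal; carbohydrate: 692.25 kcal.
Carbohydrate: 692.25 kcal ÷ 4 kcal/g = 173.0625 g.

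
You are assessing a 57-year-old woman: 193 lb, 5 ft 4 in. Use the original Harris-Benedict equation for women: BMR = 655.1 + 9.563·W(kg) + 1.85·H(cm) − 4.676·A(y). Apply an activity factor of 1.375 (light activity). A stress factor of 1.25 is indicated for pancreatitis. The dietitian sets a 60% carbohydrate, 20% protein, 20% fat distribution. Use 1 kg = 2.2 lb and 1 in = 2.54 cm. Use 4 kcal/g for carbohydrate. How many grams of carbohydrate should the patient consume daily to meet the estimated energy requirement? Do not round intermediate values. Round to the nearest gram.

394 g/day

Convert to metric: weight = 193 ÷ 2.2 = 87.7273 kg; height = (5×12 + 4) × 2.54 = 64 × 2.54 = 162.56 cm.
Harris-Benedict: BMR = 655.1 + 9.563(87.7273) + 1.85(162.56) − 4.676(57) = 1528.2399 kcal/day.
TEE = 1528.2399 × 1.375 = 2101.3299 kcal/day.
With stress factor 1.25: 2101.3299 × 1.25 = 2626.6623 kcal/day.
Carbohydrate energy = 60% × 2626.6623 = 1575.9974 kcal.
Carbohydrate = 1575.9974 ÷ 4 kcal/g = 393.9994 g.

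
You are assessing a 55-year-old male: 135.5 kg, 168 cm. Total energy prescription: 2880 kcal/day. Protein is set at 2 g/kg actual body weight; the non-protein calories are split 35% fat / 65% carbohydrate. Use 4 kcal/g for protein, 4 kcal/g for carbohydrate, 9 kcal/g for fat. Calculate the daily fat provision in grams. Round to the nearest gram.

70 g/day

Protein = 2 × 135.5 = 271 g → 271 × 4 = 1084 kcal.
Non-protein calories = 2880 − 1084 = 1796 kcal.
Fat: 35% × 1796 = 628.6 kcal; carbohydrate: 1167.4 kcal.
Fat: 628.6 kcal ÷ 9 kcal/g = 69.8444 g.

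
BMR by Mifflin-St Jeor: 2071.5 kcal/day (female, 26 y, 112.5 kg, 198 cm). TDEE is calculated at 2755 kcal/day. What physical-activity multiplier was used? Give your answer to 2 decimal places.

1.33

Activity factor = TEE ÷ BMR = 2755 ÷ 2071.5 = 1.33.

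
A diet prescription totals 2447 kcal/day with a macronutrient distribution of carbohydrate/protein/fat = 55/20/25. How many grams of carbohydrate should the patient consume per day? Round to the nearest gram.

Carbohydrate energy = 55% × 2447 = 1345.85 kcal.
At 4 kcal/g: 1345.85 ÷ 4 = 336.4625 g.

336 g/day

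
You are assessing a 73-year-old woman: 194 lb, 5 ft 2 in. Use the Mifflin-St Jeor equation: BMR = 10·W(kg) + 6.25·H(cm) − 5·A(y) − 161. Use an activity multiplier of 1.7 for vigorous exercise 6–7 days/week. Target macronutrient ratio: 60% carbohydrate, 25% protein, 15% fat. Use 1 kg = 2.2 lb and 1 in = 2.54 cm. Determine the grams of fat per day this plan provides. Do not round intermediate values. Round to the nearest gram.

38 g/day

Convert to metric: weight = 194 ÷ 2.2 = 88.1818 kg; height = (5×12 + 2) × 2.54 = 62 × 2.54 = 157.48 cm.
Mifflin-St Jeor (female): BMR = 10(88.1818) + 6.25(157.48) − 5(73) − 161 = 881.8182 + 984.25 − 365 − 161 = 1340.0682 kcal/day.
TEE = 1340.0682 × 1.7 = 2278.1159 kcal/day.
Fat energy = 15% × 2278.1159 = 341.7174 kcal.
Fat = 341.7174 ÷ 9 kcal/g = 37.9686 g.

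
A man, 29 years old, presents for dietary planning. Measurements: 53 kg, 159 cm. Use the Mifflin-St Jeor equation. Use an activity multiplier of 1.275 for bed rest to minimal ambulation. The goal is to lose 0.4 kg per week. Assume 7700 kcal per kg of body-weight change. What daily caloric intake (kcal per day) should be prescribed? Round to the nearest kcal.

Mifflin-St Jeor (male): BMR = 10(53) + 6.25(159) − 5(29) + 5 = 530 + 993.75 − 145 + 5 = 1383.75 kcal/day.
TEE = 1383.75 × 1.275 = 1764.2813 kcal/day.
Required daily deficit = 0.4 × 7700 ÷ 7 = 440 kcal/day.
Target intake = 1764.2813 − 440 = 1324.2813 kcal/day.

1324 kcal per day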